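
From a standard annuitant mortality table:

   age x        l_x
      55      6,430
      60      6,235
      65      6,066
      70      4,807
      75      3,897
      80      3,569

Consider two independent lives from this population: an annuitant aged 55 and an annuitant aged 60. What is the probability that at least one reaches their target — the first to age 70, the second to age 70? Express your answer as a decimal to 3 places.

p₁ = l_70/l_55 = 4,807/6,430 = 0.747589; p₂ = l_70/l_60 = 4,807/6,235 = 0.770970.
P(at least one) = 1 − (1−p₁)(1−p₂) = 1 − 0.252411 × 0.229030 = 0.942190.

0.942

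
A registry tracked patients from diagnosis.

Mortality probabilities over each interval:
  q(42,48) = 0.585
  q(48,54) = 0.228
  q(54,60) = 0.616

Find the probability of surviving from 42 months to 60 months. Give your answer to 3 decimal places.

Chaining the interval survival probabilities: (1 − 0.585) × (1 − 0.228) × (1 − 0.616).
= 0.415 × 0.772 × 0.384 = 0.123026.

0.123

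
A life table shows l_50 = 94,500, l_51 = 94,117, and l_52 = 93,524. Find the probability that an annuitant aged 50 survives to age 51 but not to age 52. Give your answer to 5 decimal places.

0.00628

We want 1|1q50 = (l_51 − l_52)/l_50.
This is the probability of reaching 51 but not 52, conditional on being alive at 50: (l_51 − l_52) / l_50.
= (94,117 − 93,524) / 94,500 = 593 / 94,500 = 0.006275.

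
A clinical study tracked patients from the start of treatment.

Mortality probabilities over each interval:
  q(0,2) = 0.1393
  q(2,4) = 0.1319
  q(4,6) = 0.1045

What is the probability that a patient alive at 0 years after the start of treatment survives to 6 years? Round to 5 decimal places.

0.66909

Survival from 0 to 6 is the product of surviving each interval: (1 − 0.1393) × (1 − 0.1319) × (1 − 0.1045).
= 0.8607 × 0.8681 × 0.8955 = 0.669094.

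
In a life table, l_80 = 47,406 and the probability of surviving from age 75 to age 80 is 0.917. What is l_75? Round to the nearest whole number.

l_75 = l_80 / p = 47,406 / 0.917 = 51697.

51697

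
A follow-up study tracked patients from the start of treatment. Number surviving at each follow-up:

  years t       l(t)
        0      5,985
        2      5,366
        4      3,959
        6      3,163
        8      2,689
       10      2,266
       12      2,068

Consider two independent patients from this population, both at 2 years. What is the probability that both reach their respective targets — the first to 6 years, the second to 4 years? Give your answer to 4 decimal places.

p₁ = l(6)/l(2) = 3,163/5,366 = 0.589452; p₂ = l(4)/l(2) = 3,959/5,366 = 0.737794.
P(both) = p₁ × p₂ = 0.589452 × 0.737794 = 0.434894.

0.4349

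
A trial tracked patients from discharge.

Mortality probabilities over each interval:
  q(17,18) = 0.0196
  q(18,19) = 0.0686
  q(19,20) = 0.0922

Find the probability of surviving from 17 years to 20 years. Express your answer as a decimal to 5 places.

0.82895

Survival from 17 to 20 is the product of surviving each interval: (1 − 0.0196) × (1 − 0.0686) × (1 − 0.0922).
= 0.9804 × 0.9314 × 0.9078 = 0.828953.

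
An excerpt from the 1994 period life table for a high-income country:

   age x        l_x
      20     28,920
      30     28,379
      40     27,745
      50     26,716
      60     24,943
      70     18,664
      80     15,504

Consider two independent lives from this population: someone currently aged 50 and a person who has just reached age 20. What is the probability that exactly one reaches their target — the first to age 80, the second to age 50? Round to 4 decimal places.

0.4319

p₁ = l_80/l_50 = 15,504/26,716 = 0.580326; p₂ = l_50/l_20 = 26,716/28,920 = 0.923790.
P(exactly one) = p₁(1−p₂) + (1−p₁)p₂ = 0.044227 + 0.387691 = 0.431917.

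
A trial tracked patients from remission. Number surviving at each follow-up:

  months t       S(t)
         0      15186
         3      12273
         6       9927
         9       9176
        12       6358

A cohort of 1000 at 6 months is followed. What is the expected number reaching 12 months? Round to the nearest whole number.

640

The relevant probability is 6358/9927 = 0.640475.
Expected number = 1000 × 0.640475 = 640.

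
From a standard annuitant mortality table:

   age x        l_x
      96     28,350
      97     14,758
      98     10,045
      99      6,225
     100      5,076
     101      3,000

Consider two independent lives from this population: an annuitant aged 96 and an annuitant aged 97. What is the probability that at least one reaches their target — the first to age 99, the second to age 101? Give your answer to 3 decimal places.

p₁ = l_99/l_96 = 6,225/28,350 = 0.219577; p₂ = l_101/l_97 = 3,000/14,758 = 0.203280.
P(at least one) = 1 − (1−p₁)(1−p₂) = 1 − 0.780423 × 0.796720 = 0.378221.

0.378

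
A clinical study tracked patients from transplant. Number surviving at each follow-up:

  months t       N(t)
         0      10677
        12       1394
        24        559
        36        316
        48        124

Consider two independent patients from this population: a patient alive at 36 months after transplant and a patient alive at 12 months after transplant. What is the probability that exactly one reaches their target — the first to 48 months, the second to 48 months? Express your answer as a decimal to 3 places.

0.412

p₁ = N(48)/N(36) = 124/316 = 0.392405; p₂ = N(48)/N(12) = 124/1394 = 0.088953.
P(exactly one) = p₁(1−p₂) + (1−p₁)p₂ = 0.357499 + 0.054047 = 0.411547.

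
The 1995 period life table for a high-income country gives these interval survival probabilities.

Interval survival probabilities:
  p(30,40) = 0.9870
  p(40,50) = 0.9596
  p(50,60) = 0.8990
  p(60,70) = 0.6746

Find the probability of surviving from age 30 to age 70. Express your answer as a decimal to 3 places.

0.574

Survival from 30 to 70 is the product of surviving each interval: 0.9870 × 0.9596 × 0.8990 × 0.6746.
= 0.574399.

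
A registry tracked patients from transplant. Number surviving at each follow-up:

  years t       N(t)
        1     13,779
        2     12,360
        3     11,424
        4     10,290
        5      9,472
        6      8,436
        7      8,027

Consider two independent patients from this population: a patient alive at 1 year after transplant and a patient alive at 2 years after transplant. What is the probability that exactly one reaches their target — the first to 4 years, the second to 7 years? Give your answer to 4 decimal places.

0.4262

p₁ = N(4)/N(1) = 10,290/13,779 = 0.746789; p₂ = N(7)/N(2) = 8,027/12,360 = 0.649434.
P(exactly one) = p₁(1−p₂) + (1−p₁)p₂ = 0.261799 + 0.164444 = 0.426243.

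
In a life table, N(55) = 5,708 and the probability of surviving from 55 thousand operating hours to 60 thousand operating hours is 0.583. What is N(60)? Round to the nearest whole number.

N(60) = N(55) × p = 5,708 × 0.583 = 3328.

3328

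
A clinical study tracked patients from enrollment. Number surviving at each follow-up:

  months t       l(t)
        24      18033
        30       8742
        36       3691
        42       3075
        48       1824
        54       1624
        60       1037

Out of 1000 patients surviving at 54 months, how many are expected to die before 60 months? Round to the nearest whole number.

The relevant probability is 1 − 1037/1624 = 0.361453.
Expected number = 1000 × 0.361453 = 361.

361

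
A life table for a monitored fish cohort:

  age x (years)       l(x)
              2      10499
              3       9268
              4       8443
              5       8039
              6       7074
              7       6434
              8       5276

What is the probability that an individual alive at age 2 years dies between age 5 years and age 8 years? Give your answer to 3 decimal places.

0.263

This is the probability of reaching 5 but not 8, conditional on being alive at 2: (l(5) − l(8)) / l(2).
= (8039 − 5276) / 10499 = 2763 / 10499 = 0.263168.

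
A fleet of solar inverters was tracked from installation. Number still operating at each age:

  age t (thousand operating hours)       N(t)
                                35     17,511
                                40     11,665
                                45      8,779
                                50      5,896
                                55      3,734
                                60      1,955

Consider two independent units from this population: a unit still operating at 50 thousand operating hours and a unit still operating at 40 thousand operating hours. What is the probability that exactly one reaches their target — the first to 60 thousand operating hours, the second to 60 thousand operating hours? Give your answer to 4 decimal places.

0.3880

p₁ = N(60)/N(50) = 1,955/5,896 = 0.331581; p₂ = N(60)/N(40) = 1,955/11,665 = 0.167595.
P(exactly one) = p₁(1−p₂) + (1−p₁)p₂ = 0.276010 + 0.112024 = 0.388033.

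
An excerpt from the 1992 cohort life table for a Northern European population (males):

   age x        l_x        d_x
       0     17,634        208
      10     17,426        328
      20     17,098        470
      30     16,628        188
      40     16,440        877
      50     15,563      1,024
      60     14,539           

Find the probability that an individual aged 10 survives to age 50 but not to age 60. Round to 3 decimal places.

0.059

We want 40|10q10 = (l_50 − l_60)/l_10.
This is the probability of reaching 50 but not 60, conditional on being alive at 10: (l_50 − l_60) / l_10.
= (15,563 − 14,539) / 17,426 = 1,024 / 17,426 = 0.058763.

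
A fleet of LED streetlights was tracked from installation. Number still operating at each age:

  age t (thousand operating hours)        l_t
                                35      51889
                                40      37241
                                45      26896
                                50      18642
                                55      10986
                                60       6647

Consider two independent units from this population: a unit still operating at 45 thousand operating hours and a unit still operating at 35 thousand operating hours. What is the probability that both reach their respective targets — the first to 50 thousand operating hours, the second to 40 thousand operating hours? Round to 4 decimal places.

0.4975

p₁ = l_50/l_45 = 18642/26896 = 0.693114; p₂ = l_40/l_35 = 37241/51889 = 0.717705.
P(both) = p₁ × p₂ = 0.693114 × 0.717705 = 0.497451.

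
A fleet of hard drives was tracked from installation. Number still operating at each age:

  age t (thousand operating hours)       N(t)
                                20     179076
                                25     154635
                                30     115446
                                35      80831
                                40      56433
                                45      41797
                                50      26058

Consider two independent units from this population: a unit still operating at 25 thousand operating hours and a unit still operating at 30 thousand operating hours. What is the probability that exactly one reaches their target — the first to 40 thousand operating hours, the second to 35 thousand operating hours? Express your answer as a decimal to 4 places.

0.5541

p₁ = N(40)/N(25) = 56433/154635 = 0.364943; p₂ = N(35)/N(30) = 80831/115446 = 0.700163.
P(exactly one) = p₁(1−p₂) + (1−p₁)p₂ = 0.109423 + 0.444643 = 0.554067.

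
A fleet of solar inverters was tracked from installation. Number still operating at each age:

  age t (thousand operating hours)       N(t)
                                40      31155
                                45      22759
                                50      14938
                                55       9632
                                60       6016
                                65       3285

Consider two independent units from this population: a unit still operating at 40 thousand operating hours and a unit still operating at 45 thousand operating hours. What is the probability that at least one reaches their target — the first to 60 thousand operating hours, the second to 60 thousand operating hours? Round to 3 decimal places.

0.406

p₁ = N(60)/N(40) = 6016/31155 = 0.193099; p₂ = N(60)/N(45) = 6016/22759 = 0.264335.
P(at least one) = 1 − (1−p₁)(1−p₂) = 1 − 0.806901 × 0.735665 = 0.406391.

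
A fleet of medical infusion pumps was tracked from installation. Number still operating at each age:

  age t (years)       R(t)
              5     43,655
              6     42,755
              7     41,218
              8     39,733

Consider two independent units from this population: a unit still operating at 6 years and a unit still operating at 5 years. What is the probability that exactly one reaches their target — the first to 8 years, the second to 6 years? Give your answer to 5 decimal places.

p₁ = R(8)/R(6) = 39,733/42,755 = 0.929318; p₂ = R(6)/R(5) = 42,755/43,655 = 0.979384.
P(exactly one) = p₁(1−p₂) + (1−p₁)p₂ = 0.019159 + 0.069225 = 0.088384.

0.08838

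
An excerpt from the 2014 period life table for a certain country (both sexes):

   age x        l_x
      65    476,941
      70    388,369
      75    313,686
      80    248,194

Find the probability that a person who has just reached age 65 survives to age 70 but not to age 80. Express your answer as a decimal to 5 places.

0.29390

We want 5|10q65 = (l_70 − l_80)/l_65.
This is the probability of reaching 70 but not 80, conditional on being alive at 65: (l_70 − l_80) / l_65.
= (388,369 − 248,194) / 476,941 = 140,175 / 476,941 = 0.293904.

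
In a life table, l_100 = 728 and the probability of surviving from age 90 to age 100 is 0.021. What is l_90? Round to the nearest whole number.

l_90 = l_100 / p = 728 / 0.021 = 34667.

34667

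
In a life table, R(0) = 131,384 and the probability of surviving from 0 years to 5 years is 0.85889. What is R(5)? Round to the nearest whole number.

112844

R(5) = R(0) × p = 131,384 × 0.85889 = 112844.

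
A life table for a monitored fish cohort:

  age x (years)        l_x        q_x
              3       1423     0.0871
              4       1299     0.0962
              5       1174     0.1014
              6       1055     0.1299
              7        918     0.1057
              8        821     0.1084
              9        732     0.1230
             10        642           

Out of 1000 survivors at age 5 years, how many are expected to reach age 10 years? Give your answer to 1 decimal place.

546.8

The relevant probability is 642/1174 = 0.546848.
Expected number = 1000 × 0.546848 = 546.8.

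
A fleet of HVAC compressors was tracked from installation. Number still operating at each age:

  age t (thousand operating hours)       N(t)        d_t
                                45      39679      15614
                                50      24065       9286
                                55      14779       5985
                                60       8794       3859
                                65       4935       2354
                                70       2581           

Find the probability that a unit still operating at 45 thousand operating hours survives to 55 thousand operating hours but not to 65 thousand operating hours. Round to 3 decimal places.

0.248

This is the probability of reaching 55 but not 65, conditional on being operational at 45: (N(55) − N(65)) / N(45).
= (14779 − 4935) / 39679 = 9844 / 39679 = 0.248091.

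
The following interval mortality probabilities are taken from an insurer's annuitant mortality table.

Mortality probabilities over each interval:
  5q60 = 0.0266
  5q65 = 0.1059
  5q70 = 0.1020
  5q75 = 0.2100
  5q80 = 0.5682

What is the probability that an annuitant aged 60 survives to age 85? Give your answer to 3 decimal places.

The overall survival probability is (1 − 0.0266) × (1 − 0.1059) × (1 − 0.1020) × (1 − 0.2100) × (1 − 0.5682).
= 0.9734 × 0.8941 × 0.8980 × 0.7900 × 0.4318 = 0.266602.

0.267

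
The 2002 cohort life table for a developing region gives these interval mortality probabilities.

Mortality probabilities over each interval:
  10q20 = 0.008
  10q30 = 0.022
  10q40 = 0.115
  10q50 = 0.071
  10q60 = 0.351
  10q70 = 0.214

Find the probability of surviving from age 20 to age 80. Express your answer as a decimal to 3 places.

0.407

Survival from 20 to 80 is the product of surviving each interval: (1 − 0.008) × (1 − 0.022) × (1 − 0.115) × (1 − 0.071) × (1 − 0.351) × (1 − 0.214).
= 0.992 × 0.978 × 0.885 × 0.929 × 0.649 × 0.786 = 0.406890.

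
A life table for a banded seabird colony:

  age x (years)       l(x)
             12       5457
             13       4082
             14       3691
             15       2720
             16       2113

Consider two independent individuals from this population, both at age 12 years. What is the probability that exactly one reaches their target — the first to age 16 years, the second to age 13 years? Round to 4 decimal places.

0.5560

p₁ = l(16)/l(12) = 2113/5457 = 0.387209; p₂ = l(13)/l(12) = 4082/5457 = 0.748030.
P(exactly one) = p₁(1−p₂) + (1−p₁)p₂ = 0.097565 + 0.458386 = 0.555951.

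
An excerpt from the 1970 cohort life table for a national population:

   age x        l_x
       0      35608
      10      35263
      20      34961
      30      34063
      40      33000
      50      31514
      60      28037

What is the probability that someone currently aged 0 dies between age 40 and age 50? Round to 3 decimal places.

We want 40|10q0 = (l_40 − l_50)/l_0.
This is the probability of reaching 40 but not 50, conditional on being alive at 0: (l_40 − l_50) / l_0.
= (33000 − 31514) / 35608 = 1486 / 35608 = 0.041732.

0.042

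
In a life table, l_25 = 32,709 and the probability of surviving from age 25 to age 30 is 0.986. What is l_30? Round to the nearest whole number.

l_30 = l_25 × p = 32,709 × 0.986 = 32251.

32251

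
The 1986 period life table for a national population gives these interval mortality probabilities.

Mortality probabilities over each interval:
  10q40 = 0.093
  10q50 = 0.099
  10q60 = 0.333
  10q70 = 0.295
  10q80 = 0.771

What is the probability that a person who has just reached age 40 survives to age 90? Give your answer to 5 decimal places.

50p40 = (1 − 0.093) × (1 − 0.099) × (1 − 0.333) × (1 − 0.295) × (1 − 0.771).
= 0.907 × 0.901 × 0.667 × 0.705 × 0.229 = 0.088000.

0.08800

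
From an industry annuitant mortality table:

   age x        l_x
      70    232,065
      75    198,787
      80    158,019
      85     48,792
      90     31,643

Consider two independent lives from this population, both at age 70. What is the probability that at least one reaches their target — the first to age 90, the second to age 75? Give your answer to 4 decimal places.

0.8762

p₁ = l_90/l_70 = 31,643/232,065 = 0.136354; p₂ = l_75/l_70 = 198,787/232,065 = 0.856601.
P(at least one) = 1 − (1−p₁)(1−p₂) = 1 − 0.863646 × 0.143399 = 0.876154.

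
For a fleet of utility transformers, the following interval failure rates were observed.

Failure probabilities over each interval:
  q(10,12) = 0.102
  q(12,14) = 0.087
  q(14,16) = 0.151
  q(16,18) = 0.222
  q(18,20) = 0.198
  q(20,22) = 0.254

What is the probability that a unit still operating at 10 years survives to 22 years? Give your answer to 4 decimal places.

The overall survival probability is (1 − 0.102) × (1 − 0.087) × (1 − 0.151) × (1 − 0.222) × (1 − 0.198) × (1 − 0.254).
= 0.898 × 0.913 × 0.849 × 0.778 × 0.802 × 0.746 = 0.324002.

0.3240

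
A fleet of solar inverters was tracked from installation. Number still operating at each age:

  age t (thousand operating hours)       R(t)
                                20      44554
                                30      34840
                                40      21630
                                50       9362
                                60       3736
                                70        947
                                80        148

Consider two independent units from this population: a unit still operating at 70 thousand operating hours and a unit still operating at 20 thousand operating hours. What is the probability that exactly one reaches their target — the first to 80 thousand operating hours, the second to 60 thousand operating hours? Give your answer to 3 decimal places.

0.214

p₁ = R(80)/R(70) = 148/947 = 0.156283; p₂ = R(60)/R(20) = 3736/44554 = 0.083853.
P(exactly one) = p₁(1−p₂) + (1−p₁)p₂ = 0.143178 + 0.070748 = 0.213926.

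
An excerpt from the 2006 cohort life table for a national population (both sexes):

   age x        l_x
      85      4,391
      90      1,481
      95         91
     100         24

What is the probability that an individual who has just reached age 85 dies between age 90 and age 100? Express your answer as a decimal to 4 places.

We want 5|10q85 = (l_90 − l_100)/l_85.
This is the probability of reaching 90 but not 100, conditional on being alive at 85: (l_90 − l_100) / l_85.
= (1,481 − 24) / 4,391 = 1,457 / 4,391 = 0.331815.

0.3318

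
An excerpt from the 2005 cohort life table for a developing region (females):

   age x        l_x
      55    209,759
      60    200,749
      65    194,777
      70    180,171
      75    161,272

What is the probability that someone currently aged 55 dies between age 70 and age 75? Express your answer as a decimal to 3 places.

We want 15|5q55 = (l_70 − l_75)/l_55.
This is the probability of reaching 70 but not 75, conditional on being alive at 55: (l_70 − l_75) / l_55.
= (180,171 − 161,272) / 209,759 = 18,899 / 209,759 = 0.090099.

0.090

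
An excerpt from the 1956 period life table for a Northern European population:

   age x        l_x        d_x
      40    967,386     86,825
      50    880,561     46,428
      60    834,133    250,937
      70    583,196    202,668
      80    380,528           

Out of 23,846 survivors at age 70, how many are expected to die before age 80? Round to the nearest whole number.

8287

The relevant probability is 1 − 380,528/583,196 = 0.347513.
Expected number = 23,846 × 0.347513 = 8287.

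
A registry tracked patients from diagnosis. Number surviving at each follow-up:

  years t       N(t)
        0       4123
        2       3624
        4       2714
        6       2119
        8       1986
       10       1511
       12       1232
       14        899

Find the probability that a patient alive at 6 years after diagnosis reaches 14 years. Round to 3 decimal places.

0.424

The conditional survival probability is N(14)/N(6) = 899/2119 = 0.424257.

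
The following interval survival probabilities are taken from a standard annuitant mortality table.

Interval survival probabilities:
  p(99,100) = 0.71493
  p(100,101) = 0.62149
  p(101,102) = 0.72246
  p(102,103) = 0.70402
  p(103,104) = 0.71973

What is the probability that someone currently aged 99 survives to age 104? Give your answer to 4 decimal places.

0.1627

P(survive 99→104) = 0.71493 × 0.62149 × 0.72246 × 0.70402 × 0.71973.
= 0.162654.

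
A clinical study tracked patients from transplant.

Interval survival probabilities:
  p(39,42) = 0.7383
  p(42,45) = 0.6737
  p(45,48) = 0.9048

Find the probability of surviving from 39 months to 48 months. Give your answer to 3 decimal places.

0.450

Survival from 39 to 48 is the product of surviving each interval: 0.7383 × 0.6737 × 0.9048.
= 0.450041.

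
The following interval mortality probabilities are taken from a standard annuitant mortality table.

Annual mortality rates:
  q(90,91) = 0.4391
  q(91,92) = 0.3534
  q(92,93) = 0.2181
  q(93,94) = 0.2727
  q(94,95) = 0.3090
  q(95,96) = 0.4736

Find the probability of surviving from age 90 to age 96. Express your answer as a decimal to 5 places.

0.07502

Survival from 90 to 96 is the product of surviving each interval: (1 − 0.4391) × (1 − 0.3534) × (1 − 0.2181) × (1 − 0.2727) × (1 − 0.3090) × (1 − 0.4736).
= 0.5609 × 0.6466 × 0.7819 × 0.7273 × 0.6910 × 0.5264 = 0.075020.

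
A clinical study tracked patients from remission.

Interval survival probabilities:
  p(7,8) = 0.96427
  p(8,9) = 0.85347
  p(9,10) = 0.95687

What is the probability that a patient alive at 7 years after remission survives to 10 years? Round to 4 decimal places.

P(survive 7→10) = 0.96427 × 0.85347 × 0.95687.
= 0.787481.

0.7875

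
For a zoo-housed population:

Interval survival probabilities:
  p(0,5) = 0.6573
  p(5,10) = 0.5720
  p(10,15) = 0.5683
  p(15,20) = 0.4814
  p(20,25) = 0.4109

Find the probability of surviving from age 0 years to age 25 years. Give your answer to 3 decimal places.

Chaining the interval survival probabilities: 0.6573 × 0.5720 × 0.5683 × 0.4814 × 0.4109.
= 0.042265.

0.042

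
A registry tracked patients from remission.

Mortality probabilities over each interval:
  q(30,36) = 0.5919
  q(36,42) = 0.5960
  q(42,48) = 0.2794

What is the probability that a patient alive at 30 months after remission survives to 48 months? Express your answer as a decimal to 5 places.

The overall survival probability is (1 − 0.5919) × (1 − 0.5960) × (1 − 0.2794).
= 0.4081 × 0.4040 × 0.7206 = 0.118807.

0.11881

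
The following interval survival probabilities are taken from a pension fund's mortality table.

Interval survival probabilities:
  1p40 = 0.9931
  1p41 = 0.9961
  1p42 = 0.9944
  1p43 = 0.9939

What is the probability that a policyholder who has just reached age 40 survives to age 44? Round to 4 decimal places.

The overall survival probability is 0.9931 × 0.9961 × 0.9944 × 0.9939.
= 0.977687.

0.9777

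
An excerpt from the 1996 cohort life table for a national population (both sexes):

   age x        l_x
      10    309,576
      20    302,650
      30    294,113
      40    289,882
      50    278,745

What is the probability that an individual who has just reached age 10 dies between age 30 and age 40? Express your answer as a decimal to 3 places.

We want 20|10q10 = (l_30 − l_40)/l_10.
This is the probability of reaching 30 but not 40, conditional on being alive at 10: (l_30 − l_40) / l_10.
= (294,113 − 289,882) / 309,576 = 4,231 / 309,576 = 0.013667.

0.014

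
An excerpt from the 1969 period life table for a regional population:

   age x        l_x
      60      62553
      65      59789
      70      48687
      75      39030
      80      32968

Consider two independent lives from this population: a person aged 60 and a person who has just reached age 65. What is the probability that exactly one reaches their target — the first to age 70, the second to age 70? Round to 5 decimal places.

p₁ = l_70/l_60 = 48687/62553 = 0.778332; p₂ = l_70/l_65 = 48687/59789 = 0.814314.
P(exactly one) = p₁(1−p₂) + (1−p₁)p₂ = 0.144525 + 0.180507 = 0.325033.

0.32503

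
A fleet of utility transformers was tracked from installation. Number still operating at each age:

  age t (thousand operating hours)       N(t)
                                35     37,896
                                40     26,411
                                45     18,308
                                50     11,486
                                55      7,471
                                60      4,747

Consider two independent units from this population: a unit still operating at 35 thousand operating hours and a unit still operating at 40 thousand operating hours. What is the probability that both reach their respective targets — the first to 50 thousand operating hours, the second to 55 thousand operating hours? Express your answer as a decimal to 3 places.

0.086

p₁ = N(50)/N(35) = 11,486/37,896 = 0.303093; p₂ = N(55)/N(40) = 7,471/26,411 = 0.282875.
P(both) = p₁ × p₂ = 0.303093 × 0.282875 = 0.085737.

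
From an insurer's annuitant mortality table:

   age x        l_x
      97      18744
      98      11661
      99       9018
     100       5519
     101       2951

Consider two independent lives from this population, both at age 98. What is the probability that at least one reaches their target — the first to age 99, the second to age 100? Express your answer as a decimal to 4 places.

p₁ = l_99/l_98 = 9018/11661 = 0.773347; p₂ = l_100/l_98 = 5519/11661 = 0.473287.
P(at least one) = 1 − (1−p₁)(1−p₂) = 1 − 0.226653 × 0.526713 = 0.880619.

0.8806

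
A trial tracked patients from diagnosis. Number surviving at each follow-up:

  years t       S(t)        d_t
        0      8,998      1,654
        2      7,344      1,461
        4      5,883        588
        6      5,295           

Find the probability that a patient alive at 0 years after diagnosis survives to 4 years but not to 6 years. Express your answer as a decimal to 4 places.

0.0653

This is the probability of reaching 4 but not 6, conditional on being alive at 0: (S(4) − S(6)) / S(0).
= (5,883 − 5,295) / 8,998 = 588 / 8,998 = 0.065348.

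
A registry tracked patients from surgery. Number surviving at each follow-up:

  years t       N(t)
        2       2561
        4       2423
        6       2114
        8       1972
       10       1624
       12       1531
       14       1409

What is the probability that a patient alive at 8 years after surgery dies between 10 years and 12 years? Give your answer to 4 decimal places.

This is the probability of reaching 10 but not 12, conditional on being alive at 8: (N(10) − N(12)) / N(8).
= (1624 − 1531) / 1972 = 93 / 1972 = 0.047160.

0.0472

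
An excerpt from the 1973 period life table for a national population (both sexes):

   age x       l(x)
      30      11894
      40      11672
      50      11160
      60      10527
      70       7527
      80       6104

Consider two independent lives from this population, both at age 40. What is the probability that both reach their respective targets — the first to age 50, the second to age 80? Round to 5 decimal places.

0.50002

p₁ = l(50)/l(40) = 11160/11672 = 0.956134; p₂ = l(80)/l(40) = 6104/11672 = 0.522961.
P(both) = p₁ × p₂ = 0.956134 × 0.522961 = 0.500021.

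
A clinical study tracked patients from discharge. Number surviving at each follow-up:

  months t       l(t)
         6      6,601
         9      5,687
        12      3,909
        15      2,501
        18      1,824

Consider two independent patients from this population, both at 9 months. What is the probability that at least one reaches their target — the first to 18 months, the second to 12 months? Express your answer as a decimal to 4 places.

0.7876

p₁ = l(18)/l(9) = 1,824/5,687 = 0.320731; p₂ = l(12)/l(9) = 3,909/5,687 = 0.687357.
P(at least one) = 1 − (1−p₁)(1−p₂) = 1 − 0.679269 × 0.312643 = 0.787631.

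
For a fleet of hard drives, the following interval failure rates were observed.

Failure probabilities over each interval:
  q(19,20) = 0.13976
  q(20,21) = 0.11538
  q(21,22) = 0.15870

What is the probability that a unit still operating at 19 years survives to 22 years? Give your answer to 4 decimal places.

Survival from 19 to 22 is the product of surviving each interval: (1 − 0.13976) × (1 − 0.11538) × (1 − 0.15870).
= 0.86024 × 0.88462 × 0.84130 = 0.640217.

0.6402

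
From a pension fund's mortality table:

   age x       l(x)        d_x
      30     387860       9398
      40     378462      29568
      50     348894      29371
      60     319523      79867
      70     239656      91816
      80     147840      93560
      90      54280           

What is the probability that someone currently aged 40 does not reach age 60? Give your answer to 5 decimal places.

P(die before 60 | alive at 40) = 1 − l(60)/l(40) = 1 − 319523/378462 = (58939)/378462 = 0.155733.

0.15573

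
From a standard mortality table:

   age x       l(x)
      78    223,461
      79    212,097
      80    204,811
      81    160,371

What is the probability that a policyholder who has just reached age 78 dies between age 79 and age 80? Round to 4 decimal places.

0.0326

This is the probability of reaching 79 but not 80, conditional on being alive at 78: (l(79) − l(80)) / l(78).
= (212,097 − 204,811) / 223,461 = 7,286 / 223,461 = 0.032605.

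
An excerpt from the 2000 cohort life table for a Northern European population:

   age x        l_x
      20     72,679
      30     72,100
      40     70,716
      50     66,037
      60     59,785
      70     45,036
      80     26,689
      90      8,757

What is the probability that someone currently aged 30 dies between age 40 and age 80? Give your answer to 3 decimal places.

We want 10|40q30 = (l_40 − l_80)/l_30.
This is the probability of reaching 40 but not 80, conditional on being alive at 30: (l_40 − l_80) / l_30.
= (70,716 − 26,689) / 72,100 = 44,027 / 72,100 = 0.610638.

0.611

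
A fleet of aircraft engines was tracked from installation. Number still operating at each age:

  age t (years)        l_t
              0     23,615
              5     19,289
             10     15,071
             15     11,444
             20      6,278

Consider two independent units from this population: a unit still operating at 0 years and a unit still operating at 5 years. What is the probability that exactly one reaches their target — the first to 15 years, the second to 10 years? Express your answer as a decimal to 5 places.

p₁ = l_15/l_0 = 11,444/23,615 = 0.484607; p₂ = l_10/l_5 = 15,071/19,289 = 0.781326.
P(exactly one) = p₁(1−p₂) + (1−p₁)p₂ = 0.105971 + 0.402690 = 0.508661.

0.50866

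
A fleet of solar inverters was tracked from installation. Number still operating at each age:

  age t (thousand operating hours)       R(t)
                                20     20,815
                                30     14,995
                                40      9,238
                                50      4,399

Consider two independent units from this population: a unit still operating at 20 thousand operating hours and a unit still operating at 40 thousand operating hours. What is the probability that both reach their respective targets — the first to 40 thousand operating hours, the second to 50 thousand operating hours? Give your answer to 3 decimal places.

0.211

p₁ = R(40)/R(20) = 9,238/20,815 = 0.443815; p₂ = R(50)/R(40) = 4,399/9,238 = 0.476185.
P(both) = p₁ × p₂ = 0.443815 × 0.476185 = 0.211338.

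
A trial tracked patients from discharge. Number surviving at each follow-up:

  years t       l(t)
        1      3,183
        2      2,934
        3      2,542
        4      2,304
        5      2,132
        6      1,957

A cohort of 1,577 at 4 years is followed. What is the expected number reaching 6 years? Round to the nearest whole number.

1339

The relevant probability is 1,957/2,304 = 0.849392.
Expected number = 1,577 × 0.849392 = 1339.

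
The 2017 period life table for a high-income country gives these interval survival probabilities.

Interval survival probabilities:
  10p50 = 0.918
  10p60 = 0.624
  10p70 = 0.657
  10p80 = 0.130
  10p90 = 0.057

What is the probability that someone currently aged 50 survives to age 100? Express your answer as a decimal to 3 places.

The overall survival probability is 0.918 × 0.624 × 0.657 × 0.130 × 0.057.
= 0.002789.

0.003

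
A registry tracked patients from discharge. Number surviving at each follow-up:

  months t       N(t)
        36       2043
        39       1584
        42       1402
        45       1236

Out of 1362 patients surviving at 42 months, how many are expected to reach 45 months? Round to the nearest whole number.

The relevant probability is 1236/1402 = 0.881598.
Expected number = 1362 × 0.881598 = 1201.

1201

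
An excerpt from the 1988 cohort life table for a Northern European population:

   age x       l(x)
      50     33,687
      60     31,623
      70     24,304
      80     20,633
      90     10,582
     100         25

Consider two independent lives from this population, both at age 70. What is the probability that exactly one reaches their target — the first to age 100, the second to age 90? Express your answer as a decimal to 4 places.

p₁ = l(100)/l(70) = 25/24,304 = 0.001029; p₂ = l(90)/l(70) = 10,582/24,304 = 0.435402.
P(exactly one) = p₁(1−p₂) + (1−p₁)p₂ = 0.000581 + 0.434954 = 0.435535.

0.4355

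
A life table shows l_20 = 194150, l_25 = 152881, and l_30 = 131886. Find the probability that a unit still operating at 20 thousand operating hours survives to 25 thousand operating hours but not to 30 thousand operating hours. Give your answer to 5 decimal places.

This is the probability of reaching 25 but not 30, conditional on being operational at 20: (l_25 − l_30) / l_20.
= (152881 − 131886) / 194150 = 20995 / 194150 = 0.108138.

0.10814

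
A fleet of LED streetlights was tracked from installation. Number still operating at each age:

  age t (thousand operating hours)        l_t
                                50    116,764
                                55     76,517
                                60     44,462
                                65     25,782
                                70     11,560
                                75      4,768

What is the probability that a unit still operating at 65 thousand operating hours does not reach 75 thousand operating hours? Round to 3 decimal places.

P(fail before 75 | operational at 65) = 1 − l_75/l_65 = 1 − 4,768/25,782 = (21,014)/25,782 = 0.815065.

0.815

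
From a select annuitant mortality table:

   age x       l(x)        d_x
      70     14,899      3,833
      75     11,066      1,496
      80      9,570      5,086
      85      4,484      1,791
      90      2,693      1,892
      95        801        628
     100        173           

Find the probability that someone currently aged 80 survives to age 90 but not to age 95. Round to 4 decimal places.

0.1977

This is the probability of reaching 90 but not 95, conditional on being alive at 80: (l(90) − l(95)) / l(80).
= (2,693 − 801) / 9,570 = 1,892 / 9,570 = 0.197701.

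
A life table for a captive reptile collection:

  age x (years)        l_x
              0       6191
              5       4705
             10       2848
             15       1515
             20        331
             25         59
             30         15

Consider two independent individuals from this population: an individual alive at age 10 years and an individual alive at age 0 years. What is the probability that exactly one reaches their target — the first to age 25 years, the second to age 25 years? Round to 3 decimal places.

p₁ = l_25/l_10 = 59/2848 = 0.020716; p₂ = l_25/l_0 = 59/6191 = 0.009530.
P(exactly one) = p₁(1−p₂) + (1−p₁)p₂ = 0.020519 + 0.009333 = 0.029851.

0.030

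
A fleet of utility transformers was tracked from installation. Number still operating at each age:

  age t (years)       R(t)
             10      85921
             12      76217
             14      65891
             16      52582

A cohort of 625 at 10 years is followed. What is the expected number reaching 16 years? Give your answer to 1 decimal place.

The relevant probability is 52582/85921 = 0.611981.
Expected number = 625 × 0.611981 = 382.5.

382.5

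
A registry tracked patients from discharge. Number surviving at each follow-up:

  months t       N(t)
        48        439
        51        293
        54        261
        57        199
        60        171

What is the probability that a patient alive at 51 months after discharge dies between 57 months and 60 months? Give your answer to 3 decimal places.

This is the probability of reaching 57 but not 60, conditional on being alive at 51: (N(57) − N(60)) / N(51).
= (199 − 171) / 293 = 28 / 293 = 0.095563.

0.096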